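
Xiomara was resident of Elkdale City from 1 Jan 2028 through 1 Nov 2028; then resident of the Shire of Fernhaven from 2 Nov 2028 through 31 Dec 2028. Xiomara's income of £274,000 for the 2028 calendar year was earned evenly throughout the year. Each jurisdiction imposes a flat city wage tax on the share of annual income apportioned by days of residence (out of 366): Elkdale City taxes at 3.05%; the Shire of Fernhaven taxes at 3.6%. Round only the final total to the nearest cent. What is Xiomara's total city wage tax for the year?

Elkdale City, 1 Jan – 1 Nov 2028: 306 days → £274,000 × 3.05% × 306/366 = £6,987.0000
The Shire of Fernhaven, 2 Nov – 31 Dec 2028: 60 days → £274,000 × 3.6% × 60/366 = £1,617.0492
Total = £8,604.0492

£8,604.05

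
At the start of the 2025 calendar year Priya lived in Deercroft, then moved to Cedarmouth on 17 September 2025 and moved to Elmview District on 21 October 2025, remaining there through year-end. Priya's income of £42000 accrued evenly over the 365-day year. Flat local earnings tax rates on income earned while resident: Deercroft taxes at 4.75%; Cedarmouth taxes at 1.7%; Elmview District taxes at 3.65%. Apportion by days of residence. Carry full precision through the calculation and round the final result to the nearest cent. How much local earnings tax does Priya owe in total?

£1784.54

Deercroft, 1 January – 16 September 2025: 259 days → £42000 × 4.75% × 259/365 = £1415.6301
Cedarmouth, 17 September – 20 October 2025: 34 days → £42000 × 1.7% × 34/365 = £66.5096
Elmview District, 21 October – 31 December 2025: 72 days → £42000 × 3.65% × 72/365 = £302.4000
Total = £1784.5397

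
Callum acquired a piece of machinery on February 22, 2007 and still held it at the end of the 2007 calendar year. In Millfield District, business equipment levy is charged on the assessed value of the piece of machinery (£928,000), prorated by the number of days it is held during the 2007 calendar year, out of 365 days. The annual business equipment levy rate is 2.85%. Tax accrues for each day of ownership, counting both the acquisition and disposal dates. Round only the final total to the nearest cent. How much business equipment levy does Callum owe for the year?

Days held (February 22 – December 31, 2007): 313 out of 365
Tax = £928,000 × 2.85% × 313/365 = £22,680.0658

£22,680.07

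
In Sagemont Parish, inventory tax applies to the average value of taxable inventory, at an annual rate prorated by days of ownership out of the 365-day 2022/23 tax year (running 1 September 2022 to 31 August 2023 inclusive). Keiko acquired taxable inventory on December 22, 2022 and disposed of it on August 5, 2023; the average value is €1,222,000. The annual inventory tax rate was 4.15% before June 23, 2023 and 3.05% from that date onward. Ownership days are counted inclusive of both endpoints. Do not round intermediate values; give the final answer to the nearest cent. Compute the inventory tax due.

€29,918.91

December 22, 2022 – June 22, 2023: 183 days at 4.15% → €1,222,000 × 4.15% × 183/365 = €25,425.9699
June 23 – August 5, 2023: 44 days at 3.05% → €1,222,000 × 3.05% × 44/365 = €4,492.9425
Total = €29,918.9123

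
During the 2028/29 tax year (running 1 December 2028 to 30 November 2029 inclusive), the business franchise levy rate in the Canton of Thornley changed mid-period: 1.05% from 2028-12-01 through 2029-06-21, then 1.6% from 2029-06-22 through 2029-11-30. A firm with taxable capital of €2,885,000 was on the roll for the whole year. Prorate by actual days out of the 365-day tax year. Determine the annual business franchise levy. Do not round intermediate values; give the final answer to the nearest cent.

2028-12-01 to 2029-06-21: 203 days at 1.05% → €2,885,000 × 1.05% × 203/365 = €16,847.6096
2029-06-22 to 2029-11-30: 162 days at 1.6% → €2,885,000 × 1.6% × 162/365 = €20,487.4521
Total = €37,335.0616

€37,335.06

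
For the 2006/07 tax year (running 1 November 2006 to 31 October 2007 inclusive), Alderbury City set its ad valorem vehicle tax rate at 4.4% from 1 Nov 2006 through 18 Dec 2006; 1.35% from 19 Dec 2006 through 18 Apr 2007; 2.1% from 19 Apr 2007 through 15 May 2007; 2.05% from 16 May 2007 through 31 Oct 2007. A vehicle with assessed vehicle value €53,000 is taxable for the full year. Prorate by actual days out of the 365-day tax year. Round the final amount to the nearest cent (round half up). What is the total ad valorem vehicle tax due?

€1,129.26

1 Nov – 18 Dec 2006: 48 days at 4.4% → €53,000 × 4.4% × 48/365 = €306.6740
19 Dec 2006 – 18 Apr 2007: 121 days at 1.35% → €53,000 × 1.35% × 121/365 = €237.1932
19 Apr – 15 May 2007: 27 days at 2.1% → €53,000 × 2.1% × 27/365 = €82.3315
16 May – 31 Oct 2007: 169 days at 2.05% → €53,000 × 2.05% × 169/365 = €503.0644
Total = €1,129.2630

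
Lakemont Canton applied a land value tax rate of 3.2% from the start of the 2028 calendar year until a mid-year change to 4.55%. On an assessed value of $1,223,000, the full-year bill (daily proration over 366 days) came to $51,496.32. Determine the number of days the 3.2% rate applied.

92 days

Let d = days at the first rate; then 366 − d days at the second rate.
$1,223,000 × [3.2%·d + 4.55%·(366−d)] / 366 = $51,496.32
Solving gives d = 92, so the new rate took effect on 2 April 2028.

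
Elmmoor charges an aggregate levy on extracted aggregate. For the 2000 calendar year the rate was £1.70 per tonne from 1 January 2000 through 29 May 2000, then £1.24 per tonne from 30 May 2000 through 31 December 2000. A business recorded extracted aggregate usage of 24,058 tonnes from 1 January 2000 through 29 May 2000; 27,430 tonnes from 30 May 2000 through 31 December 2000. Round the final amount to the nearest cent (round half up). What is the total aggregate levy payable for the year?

1 January – 29 May 2000: 24,058 tonnes at £1.70/tonne → £40,898.60
30 May – 31 December 2000: 27,430 tonnes at £1.24/tonne → £34,013.20

£74,911.80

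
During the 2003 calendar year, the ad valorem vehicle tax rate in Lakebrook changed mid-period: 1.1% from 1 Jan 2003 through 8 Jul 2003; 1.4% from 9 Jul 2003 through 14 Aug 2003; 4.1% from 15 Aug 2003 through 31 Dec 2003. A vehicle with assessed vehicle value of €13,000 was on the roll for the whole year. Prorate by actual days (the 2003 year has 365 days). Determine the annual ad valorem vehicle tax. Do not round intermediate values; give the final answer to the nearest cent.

€295.47

1 Jan – 8 Jul 2003: 189 days at 1.1% → €13,000 × 1.1% × 189/365 = €74.0466
9 Jul – 14 Aug 2003: 37 days at 1.4% → €13,000 × 1.4% × 37/365 = €18.4493
15 Aug – 31 Dec 2003: 139 days at 4.1% → €13,000 × 4.1% × 139/365 = €202.9781
Total = €295.4740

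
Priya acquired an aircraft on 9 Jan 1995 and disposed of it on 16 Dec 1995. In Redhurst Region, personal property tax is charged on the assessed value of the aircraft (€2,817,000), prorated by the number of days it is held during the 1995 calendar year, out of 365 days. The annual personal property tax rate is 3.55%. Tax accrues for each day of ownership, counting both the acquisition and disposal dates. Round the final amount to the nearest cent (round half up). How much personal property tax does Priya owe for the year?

Days held (9 Jan – 16 Dec 1995): 342 out of 365
Tax = €2,817,000 × 3.55% × 342/365 = €93,701.9096

€93,701.91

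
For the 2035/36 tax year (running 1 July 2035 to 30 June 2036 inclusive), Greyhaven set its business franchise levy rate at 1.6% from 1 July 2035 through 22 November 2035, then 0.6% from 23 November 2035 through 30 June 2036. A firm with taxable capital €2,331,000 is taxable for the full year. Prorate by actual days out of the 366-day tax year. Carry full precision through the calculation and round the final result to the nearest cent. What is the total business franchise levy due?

€23,220.84

1 July – 22 November 2035: 145 days at 1.6% → €2,331,000 × 1.6% × 145/366 = €14,775.7377
23 November 2035 – 30 June 2036: 221 days at 0.6% → €2,331,000 × 0.6% × 221/366 = €8,445.0984
Total = €23,220.8361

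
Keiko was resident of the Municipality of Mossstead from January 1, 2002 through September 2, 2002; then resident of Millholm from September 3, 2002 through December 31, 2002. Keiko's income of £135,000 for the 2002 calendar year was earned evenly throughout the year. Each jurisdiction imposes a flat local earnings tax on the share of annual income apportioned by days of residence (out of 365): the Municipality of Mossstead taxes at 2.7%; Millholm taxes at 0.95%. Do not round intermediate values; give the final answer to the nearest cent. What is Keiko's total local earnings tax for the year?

£2,868.29

The Municipality of Mossstead, January 1 – September 2, 2002: 245 days → £135,000 × 2.7% × 245/365 = £2,446.6438
Millholm, September 3 – December 31, 2002: 120 days → £135,000 × 0.95% × 120/365 = £421.6438
Total = £2,868.2877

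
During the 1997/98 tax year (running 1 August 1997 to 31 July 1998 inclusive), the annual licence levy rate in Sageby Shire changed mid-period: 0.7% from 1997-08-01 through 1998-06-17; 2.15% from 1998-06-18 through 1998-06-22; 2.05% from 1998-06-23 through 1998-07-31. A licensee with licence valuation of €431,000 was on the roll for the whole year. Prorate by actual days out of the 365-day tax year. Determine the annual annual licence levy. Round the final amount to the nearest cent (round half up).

1997-08-01 to 1998-06-17: 321 days at 0.7% → €431,000 × 0.7% × 321/365 = €2,653.3068
1998-06-18 to 1998-06-22: 5 days at 2.15% → €431,000 × 2.15% × 5/365 = €126.9384
1998-06-23 to 1998-07-31: 39 days at 2.05% → €431,000 × 2.05% × 39/365 = €944.0671
Total = €3,724.3123

€3,724.31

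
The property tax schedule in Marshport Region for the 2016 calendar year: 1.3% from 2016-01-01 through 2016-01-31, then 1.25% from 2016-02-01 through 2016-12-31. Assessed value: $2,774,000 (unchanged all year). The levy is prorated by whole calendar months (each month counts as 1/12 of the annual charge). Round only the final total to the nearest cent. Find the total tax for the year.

$34,790.58

2016-01-01 to 2016-01-31: 1 month at 1.3% → $2,774,000 × 1.3% × 1/12 = $3,005.1667
2016-02-01 to 2016-12-31: 11 months at 1.25% → $2,774,000 × 1.25% × 11/12 = $31,785.4167
Total = $34,790.5833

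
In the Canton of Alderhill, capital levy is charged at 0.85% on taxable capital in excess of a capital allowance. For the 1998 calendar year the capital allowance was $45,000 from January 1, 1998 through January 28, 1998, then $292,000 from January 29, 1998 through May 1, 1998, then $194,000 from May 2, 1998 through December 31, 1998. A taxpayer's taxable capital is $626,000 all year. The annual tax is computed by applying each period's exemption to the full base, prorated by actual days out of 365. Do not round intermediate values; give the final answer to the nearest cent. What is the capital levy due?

January 1 – January 28, 1998: 28 days, exemption $45,000 → ($626,000 − $45,000) × 0.85% × 28/365 = $378.8438
January 29 – May 1, 1998: 93 days, exemption $292,000 → ($626,000 − $292,000) × 0.85% × 93/365 = $723.3616
May 2 – December 31, 1998: 244 days, exemption $194,000 → ($626,000 − $194,000) × 0.85% × 244/365 = $2,454.7068
Total = $3,556.9123

$3,556.91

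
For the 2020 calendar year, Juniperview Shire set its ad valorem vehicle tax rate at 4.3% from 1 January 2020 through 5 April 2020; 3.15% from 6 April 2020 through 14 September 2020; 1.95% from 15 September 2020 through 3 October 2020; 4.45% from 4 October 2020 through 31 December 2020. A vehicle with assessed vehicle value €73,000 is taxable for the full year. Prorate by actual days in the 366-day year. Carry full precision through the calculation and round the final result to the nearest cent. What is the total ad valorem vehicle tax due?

1 January – 5 April 2020: 96 days at 4.3% → €73,000 × 4.3% × 96/366 = €823.3443
6 April – 14 September 2020: 162 days at 3.15% → €73,000 × 3.15% × 162/366 = €1,017.8115
15 September – 3 October 2020: 19 days at 1.95% → €73,000 × 1.95% × 19/366 = €73.8975
4 October – 31 December 2020: 89 days at 4.45% → €73,000 × 4.45% × 89/366 = €789.9358
Total = €2,704.9891

€2,704.99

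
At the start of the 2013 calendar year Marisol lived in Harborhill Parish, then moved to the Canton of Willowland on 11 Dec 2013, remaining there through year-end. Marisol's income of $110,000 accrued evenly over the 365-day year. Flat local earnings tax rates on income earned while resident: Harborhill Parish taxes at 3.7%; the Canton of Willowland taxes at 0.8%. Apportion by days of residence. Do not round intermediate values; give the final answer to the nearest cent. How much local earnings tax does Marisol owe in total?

$3,886.47

Harborhill Parish, 1 Jan – 10 Dec 2013: 344 days → $110,000 × 3.7% × 344/365 = $3,835.8356
The Canton of Willowland, 11 Dec – 31 Dec 2013: 21 days → $110,000 × 0.8% × 21/365 = $50.6301
Total = $3,886.4658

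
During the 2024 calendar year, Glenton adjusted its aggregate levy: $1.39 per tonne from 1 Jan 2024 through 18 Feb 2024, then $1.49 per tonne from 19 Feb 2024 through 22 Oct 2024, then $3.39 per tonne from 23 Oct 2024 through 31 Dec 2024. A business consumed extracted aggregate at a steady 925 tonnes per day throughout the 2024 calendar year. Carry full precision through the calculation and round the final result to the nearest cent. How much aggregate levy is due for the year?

1 Jan – 18 Feb 2024: 49 days × 925 tonnes/day = 45,325 tonnes at $1.39/tonne → $63,001.75
19 Feb – 22 Oct 2024: 247 days × 925 tonnes/day = 228,475 tonnes at $1.49/tonne → $340,427.75
23 Oct – 31 Dec 2024: 70 days × 925 tonnes/day = 64,750 tonnes at $3.39/tonne → $219,502.50

$622,932.00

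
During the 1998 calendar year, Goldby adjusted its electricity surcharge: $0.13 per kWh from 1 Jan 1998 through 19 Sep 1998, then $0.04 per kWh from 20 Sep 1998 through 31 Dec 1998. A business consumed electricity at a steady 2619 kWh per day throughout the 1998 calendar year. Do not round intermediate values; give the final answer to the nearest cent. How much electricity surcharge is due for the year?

$99,993.42

1 Jan – 19 Sep 1998: 262 days × 2619 kWh/day = 686,178 kWh at $0.13/kWh → $89,203.14
20 Sep – 31 Dec 1998: 103 days × 2619 kWh/day = 269,757 kWh at $0.04/kWh → $10,790.28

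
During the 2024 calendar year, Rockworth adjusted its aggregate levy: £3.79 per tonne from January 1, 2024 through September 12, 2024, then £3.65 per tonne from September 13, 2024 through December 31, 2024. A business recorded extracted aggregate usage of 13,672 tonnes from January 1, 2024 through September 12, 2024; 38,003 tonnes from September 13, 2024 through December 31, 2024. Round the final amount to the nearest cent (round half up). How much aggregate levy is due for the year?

January 1 – September 12, 2024: 13,672 tonnes at £3.79/tonne → £51816.88
September 13 – December 31, 2024: 38,003 tonnes at £3.65/tonne → £138710.95

£190527.83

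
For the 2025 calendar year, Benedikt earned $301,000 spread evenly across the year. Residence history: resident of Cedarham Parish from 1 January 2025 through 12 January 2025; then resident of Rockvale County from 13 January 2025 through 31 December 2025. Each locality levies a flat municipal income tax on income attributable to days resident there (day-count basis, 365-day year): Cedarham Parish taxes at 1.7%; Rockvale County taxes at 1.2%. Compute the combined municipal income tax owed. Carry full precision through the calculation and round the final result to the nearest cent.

Cedarham Parish, 1 January – 12 January 2025: 12 days → $301,000 × 1.7% × 12/365 = $168.2301
Rockvale County, 13 January – 31 December 2025: 353 days → $301,000 × 1.2% × 353/365 = $3,493.2493
Total = $3,661.4795

$3,661.48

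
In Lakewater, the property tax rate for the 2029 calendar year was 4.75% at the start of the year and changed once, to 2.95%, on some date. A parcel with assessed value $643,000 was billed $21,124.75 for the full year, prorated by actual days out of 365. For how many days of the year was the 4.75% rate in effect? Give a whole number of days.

68 days

Let d = days at the first rate; then 365 − d days at the second rate.
$643,000 × [4.75%·d + 2.95%·(365−d)] / 365 = $21,124.75
Solving gives d = 68, so the new rate took effect on 10 Mar 2029.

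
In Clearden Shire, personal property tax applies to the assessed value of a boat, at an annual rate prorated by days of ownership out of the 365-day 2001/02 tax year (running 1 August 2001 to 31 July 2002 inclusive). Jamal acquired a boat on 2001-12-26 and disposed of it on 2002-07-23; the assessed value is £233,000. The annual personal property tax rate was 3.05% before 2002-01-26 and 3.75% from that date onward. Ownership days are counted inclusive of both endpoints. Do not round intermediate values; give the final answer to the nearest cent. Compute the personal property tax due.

£4,888.53

2001-12-26 to 2002-01-25: 31 days at 3.05% → £233,000 × 3.05% × 31/365 = £603.5658
2002-01-26 to 2002-07-23: 179 days at 3.75% → £233,000 × 3.75% × 179/365 = £4,284.9658
Total = £4,888.5315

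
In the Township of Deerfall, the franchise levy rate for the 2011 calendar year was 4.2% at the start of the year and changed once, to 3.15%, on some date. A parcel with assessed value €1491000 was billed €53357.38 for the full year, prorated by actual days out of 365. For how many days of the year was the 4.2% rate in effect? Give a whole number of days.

149 days

Let d = days at the first rate; then 365 − d days at the second rate.
€1491000 × [4.2%·d + 3.15%·(365−d)] / 365 = €53357.38
Solving gives d = 149, so the new rate took effect on May 30, 2011.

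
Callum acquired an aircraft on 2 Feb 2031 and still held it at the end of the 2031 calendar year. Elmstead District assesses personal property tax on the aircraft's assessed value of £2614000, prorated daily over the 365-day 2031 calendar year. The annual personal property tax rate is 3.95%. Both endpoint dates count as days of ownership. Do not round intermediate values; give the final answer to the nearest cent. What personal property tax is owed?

£94200.68

Days held (2 Feb – 31 Dec 2031): 333 out of 365
Tax = £2614000 × 3.95% × 333/365 = £94200.6822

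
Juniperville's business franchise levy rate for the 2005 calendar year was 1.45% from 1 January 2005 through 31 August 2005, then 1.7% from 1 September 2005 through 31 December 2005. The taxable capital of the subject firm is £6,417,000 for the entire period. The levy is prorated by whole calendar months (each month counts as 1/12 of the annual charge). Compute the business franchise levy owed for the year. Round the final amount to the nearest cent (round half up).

£98,394.00

1 January – 31 August 2005: 8 months at 1.45% → £6,417,000 × 1.45% × 8/12 = £62,031.0000
1 September – 31 December 2005: 4 months at 1.7% → £6,417,000 × 1.7% × 4/12 = £36,363.0000
Total = £98,394.0000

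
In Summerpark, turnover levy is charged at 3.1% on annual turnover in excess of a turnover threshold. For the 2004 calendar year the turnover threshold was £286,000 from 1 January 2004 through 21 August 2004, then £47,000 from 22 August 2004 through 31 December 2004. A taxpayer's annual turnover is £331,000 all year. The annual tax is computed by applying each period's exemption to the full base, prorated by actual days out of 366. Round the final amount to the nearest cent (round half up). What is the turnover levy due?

£4,067.10

1 January – 21 August 2004: 234 days, exemption £286,000 → (£331,000 − £286,000) × 3.1% × 234/366 = £891.8852
22 August – 31 December 2004: 132 days, exemption £47,000 → (£331,000 − £47,000) × 3.1% × 132/366 = £3,175.2131
Total = £4,067.0984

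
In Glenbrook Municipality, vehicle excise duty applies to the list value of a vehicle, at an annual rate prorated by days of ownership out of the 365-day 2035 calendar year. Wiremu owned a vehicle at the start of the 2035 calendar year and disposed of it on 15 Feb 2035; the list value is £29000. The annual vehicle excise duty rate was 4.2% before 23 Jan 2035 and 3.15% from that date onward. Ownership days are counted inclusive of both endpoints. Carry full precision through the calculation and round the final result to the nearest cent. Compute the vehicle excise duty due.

£133.48

1 Jan – 22 Jan 2035: 22 days at 4.2% → £29000 × 4.2% × 22/365 = £73.4137
23 Jan – 15 Feb 2035: 24 days at 3.15% → £29000 × 3.15% × 24/365 = £60.0658
Total = £133.4795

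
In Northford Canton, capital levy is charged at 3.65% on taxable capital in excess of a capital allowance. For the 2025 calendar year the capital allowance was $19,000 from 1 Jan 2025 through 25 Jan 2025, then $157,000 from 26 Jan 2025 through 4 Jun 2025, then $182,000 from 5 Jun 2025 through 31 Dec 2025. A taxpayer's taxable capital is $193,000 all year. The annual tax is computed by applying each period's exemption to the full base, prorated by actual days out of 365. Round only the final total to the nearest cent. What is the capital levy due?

1 Jan – 25 Jan 2025: 25 days, exemption $19,000 → ($193,000 − $19,000) × 3.65% × 25/365 = $435.0000
26 Jan – 4 Jun 2025: 130 days, exemption $157,000 → ($193,000 − $157,000) × 3.65% × 130/365 = $468.0000
5 Jun – 31 Dec 2025: 210 days, exemption $182,000 → ($193,000 − $182,000) × 3.65% × 210/365 = $231.0000
Total = $1,134.0000

$1,134.00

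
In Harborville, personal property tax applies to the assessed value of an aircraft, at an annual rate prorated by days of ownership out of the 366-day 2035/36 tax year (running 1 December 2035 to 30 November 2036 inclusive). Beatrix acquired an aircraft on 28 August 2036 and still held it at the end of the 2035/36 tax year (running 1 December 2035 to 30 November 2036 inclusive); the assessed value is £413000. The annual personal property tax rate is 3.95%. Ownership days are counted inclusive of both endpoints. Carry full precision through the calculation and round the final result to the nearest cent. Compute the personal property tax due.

Days held (28 August – 30 November 2036): 95 out of 366
Tax = £413000 × 3.95% × 95/366 = £4234.3784

£4234.38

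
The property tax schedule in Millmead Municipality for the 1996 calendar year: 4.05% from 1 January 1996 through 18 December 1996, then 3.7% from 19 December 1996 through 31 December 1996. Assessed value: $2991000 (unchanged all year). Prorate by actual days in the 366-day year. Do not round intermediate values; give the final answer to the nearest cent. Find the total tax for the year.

$120763.67

1 January – 18 December 1996: 353 days at 4.05% → $2991000 × 4.05% × 353/366 = $116832.8730
19 December – 31 December 1996: 13 days at 3.7% → $2991000 × 3.7% × 13/366 = $3930.7951
Total = $120763.6680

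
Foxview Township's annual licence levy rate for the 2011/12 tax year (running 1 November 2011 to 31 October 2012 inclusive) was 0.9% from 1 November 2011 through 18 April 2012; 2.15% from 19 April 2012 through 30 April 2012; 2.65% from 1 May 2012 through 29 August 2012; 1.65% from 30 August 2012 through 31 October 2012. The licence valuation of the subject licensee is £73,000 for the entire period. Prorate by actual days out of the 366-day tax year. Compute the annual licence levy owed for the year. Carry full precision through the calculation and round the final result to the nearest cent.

£1,203.50

1 November 2011 – 18 April 2012: 170 days at 0.9% → £73,000 × 0.9% × 170/366 = £305.1639
19 April – 30 April 2012: 12 days at 2.15% → £73,000 × 2.15% × 12/366 = £51.4590
1 May – 29 August 2012: 121 days at 2.65% → £73,000 × 2.65% × 121/366 = £639.5478
30 August – 31 October 2012: 63 days at 1.65% → £73,000 × 1.65% × 63/366 = £207.3320
Total = £1,203.5027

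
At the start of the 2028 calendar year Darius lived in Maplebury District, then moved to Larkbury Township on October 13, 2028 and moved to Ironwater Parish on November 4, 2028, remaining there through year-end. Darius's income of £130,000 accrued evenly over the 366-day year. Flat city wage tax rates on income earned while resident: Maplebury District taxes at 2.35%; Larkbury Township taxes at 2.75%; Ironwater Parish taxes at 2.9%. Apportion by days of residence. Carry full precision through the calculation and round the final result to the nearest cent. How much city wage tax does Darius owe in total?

£3,199.56

Maplebury District, January 1 – October 12, 2028: 286 days → £130,000 × 2.35% × 286/366 = £2,387.2404
Larkbury Township, October 13 – November 3, 2028: 22 days → £130,000 × 2.75% × 22/366 = £214.8907
Ironwater Parish, November 4 – December 31, 2028: 58 days → £130,000 × 2.9% × 58/366 = £597.4317
Total = £3,199.5628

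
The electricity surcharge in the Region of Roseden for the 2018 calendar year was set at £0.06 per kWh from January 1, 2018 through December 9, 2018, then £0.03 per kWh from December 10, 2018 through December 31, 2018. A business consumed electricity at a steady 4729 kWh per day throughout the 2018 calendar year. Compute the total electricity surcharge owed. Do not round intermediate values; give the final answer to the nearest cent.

January 1 – December 9, 2018: 343 days × 4729 kWh/day = 1,622,047 kWh at £0.06/kWh → £97322.82
December 10 – December 31, 2018: 22 days × 4729 kWh/day = 104,038 kWh at £0.03/kWh → £3121.14

£100443.96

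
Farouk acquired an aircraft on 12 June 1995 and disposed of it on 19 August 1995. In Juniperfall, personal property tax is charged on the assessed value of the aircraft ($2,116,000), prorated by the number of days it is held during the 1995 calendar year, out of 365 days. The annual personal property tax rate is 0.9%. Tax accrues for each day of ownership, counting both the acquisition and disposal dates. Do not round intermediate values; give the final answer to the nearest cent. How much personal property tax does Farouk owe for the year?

$3,600.10

Days held (12 June – 19 August 1995): 69 out of 365
Tax = $2,116,000 × 0.9% × 69/365 = $3,600.0986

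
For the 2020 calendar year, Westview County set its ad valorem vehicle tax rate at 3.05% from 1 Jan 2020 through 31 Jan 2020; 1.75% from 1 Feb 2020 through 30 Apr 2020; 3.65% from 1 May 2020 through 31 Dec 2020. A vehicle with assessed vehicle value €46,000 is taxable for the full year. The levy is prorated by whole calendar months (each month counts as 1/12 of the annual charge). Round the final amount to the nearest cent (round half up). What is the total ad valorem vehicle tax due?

1 Jan – 31 Jan 2020: 1 month at 3.05% → €46,000 × 3.05% × 1/12 = €116.9167
1 Feb – 30 Apr 2020: 3 months at 1.75% → €46,000 × 1.75% × 3/12 = €201.2500
1 May – 31 Dec 2020: 8 months at 3.65% → €46,000 × 3.65% × 8/12 = €1,119.3333
Total = €1,437.5000

€1,437.50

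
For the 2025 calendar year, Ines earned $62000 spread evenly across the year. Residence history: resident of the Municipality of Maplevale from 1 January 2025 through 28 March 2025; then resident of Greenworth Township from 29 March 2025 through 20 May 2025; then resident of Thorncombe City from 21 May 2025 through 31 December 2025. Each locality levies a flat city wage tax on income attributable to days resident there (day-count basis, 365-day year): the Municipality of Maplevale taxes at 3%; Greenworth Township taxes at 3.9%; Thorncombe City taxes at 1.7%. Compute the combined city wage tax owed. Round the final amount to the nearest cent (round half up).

The Municipality of Maplevale, 1 January – 28 March 2025: 87 days → $62000 × 3% × 87/365 = $443.3425
Greenworth Township, 29 March – 20 May 2025: 53 days → $62000 × 3.9% × 53/365 = $351.1068
Thorncombe City, 21 May – 31 December 2025: 225 days → $62000 × 1.7% × 225/365 = $649.7260
Total = $1444.1753

$1444.18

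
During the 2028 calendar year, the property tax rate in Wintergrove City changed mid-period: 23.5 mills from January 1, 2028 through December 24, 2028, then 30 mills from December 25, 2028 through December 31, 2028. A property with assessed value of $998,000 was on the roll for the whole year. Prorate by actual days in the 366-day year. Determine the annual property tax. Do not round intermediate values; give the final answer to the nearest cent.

January 1 – December 24, 2028: 359 days at 23.5 mills → $998,000 × 2.35% × 359/366 = $23,004.4454
December 25 – December 31, 2028: 7 days at 30 mills → $998,000 × 3% × 7/366 = $572.6230
Total = $23,577.0683

$23,577.07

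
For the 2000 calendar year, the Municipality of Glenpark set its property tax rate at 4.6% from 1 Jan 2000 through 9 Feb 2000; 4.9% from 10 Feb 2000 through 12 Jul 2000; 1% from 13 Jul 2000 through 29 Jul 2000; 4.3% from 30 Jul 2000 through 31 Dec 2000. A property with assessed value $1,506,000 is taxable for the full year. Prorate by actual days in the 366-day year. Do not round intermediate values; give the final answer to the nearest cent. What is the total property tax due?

$66,745.43

1 Jan – 9 Feb 2000: 40 days at 4.6% → $1,506,000 × 4.6% × 40/366 = $7,571.1475
10 Feb – 12 Jul 2000: 154 days at 4.9% → $1,506,000 × 4.9% × 154/366 = $31,049.9344
13 Jul – 29 Jul 2000: 17 days at 1% → $1,506,000 × 1% × 17/366 = $699.5082
30 Jul – 31 Dec 2000: 155 days at 4.3% → $1,506,000 × 4.3% × 155/366 = $27,424.8361
Total = $66,745.4262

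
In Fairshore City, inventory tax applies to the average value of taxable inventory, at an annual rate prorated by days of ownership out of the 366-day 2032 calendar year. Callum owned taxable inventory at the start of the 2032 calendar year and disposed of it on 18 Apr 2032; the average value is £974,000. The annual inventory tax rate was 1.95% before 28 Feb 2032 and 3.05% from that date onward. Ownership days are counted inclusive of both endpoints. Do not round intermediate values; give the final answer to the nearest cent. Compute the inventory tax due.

£7,149.32

1 Jan – 27 Feb 2032: 58 days at 1.95% → £974,000 × 1.95% × 58/366 = £3,009.8197
28 Feb – 18 Apr 2032: 51 days at 3.05% → £974,000 × 3.05% × 51/366 = £4,139.5000
Total = £7,149.3197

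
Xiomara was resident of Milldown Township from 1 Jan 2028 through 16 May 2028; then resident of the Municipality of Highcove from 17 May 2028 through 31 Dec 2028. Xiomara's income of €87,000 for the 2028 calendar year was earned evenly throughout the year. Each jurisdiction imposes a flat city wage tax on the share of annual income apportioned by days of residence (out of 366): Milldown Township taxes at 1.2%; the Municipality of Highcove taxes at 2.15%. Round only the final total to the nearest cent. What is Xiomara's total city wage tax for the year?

€1,561.13

Milldown Township, 1 Jan – 16 May 2028: 137 days → €87,000 × 1.2% × 137/366 = €390.7869
The Municipality of Highcove, 17 May – 31 Dec 2028: 229 days → €87,000 × 2.15% × 229/366 = €1,170.3402
Total = €1,561.1270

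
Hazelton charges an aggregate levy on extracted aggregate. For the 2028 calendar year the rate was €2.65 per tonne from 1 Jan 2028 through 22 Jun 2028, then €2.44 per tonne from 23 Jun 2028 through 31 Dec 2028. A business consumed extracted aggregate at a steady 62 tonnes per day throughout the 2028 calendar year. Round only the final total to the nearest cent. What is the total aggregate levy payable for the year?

1 Jan – 22 Jun 2028: 174 days × 62 tonnes/day = 10,788 tonnes at €2.65/tonne → €28588.20
23 Jun – 31 Dec 2028: 192 days × 62 tonnes/day = 11,904 tonnes at €2.44/tonne → €29045.76

€57633.96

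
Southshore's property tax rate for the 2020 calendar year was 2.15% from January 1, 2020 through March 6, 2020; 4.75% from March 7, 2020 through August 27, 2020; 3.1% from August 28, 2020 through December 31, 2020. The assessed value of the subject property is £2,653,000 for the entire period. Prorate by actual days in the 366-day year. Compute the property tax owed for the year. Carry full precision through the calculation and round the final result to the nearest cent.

£98,508.93

January 1 – March 6, 2020: 66 days at 2.15% → £2,653,000 × 2.15% × 66/366 = £10,285.8115
March 7 – August 27, 2020: 174 days at 4.75% → £2,653,000 × 4.75% × 174/366 = £59,909.9590
August 28 – December 31, 2020: 126 days at 3.1% → £2,653,000 × 3.1% × 126/366 = £28,313.1639
Total = £98,508.9344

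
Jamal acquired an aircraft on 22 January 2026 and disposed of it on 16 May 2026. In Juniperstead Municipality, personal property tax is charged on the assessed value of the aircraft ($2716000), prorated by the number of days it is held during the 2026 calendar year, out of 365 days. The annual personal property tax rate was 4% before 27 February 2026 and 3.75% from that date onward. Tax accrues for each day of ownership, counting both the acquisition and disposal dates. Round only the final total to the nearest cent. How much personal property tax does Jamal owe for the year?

$32759.42

22 January – 26 February 2026: 36 days at 4% → $2716000 × 4% × 36/365 = $10715.1781
27 February – 16 May 2026: 79 days at 3.75% → $2716000 × 3.75% × 79/365 = $22044.2466
Total = $32759.4247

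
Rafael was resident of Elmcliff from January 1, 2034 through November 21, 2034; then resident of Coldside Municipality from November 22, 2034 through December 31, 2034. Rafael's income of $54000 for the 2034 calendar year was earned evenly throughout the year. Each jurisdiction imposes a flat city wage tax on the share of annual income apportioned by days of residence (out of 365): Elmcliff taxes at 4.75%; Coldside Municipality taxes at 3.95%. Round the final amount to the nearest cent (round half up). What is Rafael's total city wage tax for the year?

$2517.66

Elmcliff, January 1 – November 21, 2034: 325 days → $54000 × 4.75% × 325/365 = $2283.9041
Coldside Municipality, November 22 – December 31, 2034: 40 days → $54000 × 3.95% × 40/365 = $233.7534
Total = $2517.6575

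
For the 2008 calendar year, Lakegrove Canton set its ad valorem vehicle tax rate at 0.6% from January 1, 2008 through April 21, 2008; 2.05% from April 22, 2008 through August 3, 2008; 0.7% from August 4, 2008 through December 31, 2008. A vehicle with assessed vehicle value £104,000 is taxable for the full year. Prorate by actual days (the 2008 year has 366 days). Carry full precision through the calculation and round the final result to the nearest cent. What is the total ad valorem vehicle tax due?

January 1 – April 21, 2008: 112 days at 0.6% → £104,000 × 0.6% × 112/366 = £190.9508
April 22 – August 3, 2008: 104 days at 2.05% → £104,000 × 2.05% × 104/366 = £605.8142
August 4 – December 31, 2008: 150 days at 0.7% → £104,000 × 0.7% × 150/366 = £298.3607
Total = £1,095.1257

£1,095.13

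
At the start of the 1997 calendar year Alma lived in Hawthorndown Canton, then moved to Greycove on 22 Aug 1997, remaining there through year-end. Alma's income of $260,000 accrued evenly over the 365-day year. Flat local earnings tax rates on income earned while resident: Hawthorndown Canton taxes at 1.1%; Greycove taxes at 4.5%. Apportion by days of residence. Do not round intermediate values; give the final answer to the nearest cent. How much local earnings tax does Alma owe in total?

$6,056.93

Hawthorndown Canton, 1 Jan – 21 Aug 1997: 233 days → $260,000 × 1.1% × 233/365 = $1,825.6986
Greycove, 22 Aug – 31 Dec 1997: 132 days → $260,000 × 4.5% × 132/365 = $4,231.2329
Total = $6,056.9315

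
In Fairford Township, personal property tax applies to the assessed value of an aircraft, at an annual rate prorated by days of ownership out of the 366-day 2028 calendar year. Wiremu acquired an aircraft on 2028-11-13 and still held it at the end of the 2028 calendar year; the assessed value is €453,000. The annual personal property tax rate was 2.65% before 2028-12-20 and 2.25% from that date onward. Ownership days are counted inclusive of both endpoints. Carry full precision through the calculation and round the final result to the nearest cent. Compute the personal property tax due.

2028-11-13 to 2028-12-19: 37 days at 2.65% → €453,000 × 2.65% × 37/366 = €1,213.5697
2028-12-20 to 2028-12-31: 12 days at 2.25% → €453,000 × 2.25% × 12/366 = €334.1803
Total = €1,547.7500

€1,547.75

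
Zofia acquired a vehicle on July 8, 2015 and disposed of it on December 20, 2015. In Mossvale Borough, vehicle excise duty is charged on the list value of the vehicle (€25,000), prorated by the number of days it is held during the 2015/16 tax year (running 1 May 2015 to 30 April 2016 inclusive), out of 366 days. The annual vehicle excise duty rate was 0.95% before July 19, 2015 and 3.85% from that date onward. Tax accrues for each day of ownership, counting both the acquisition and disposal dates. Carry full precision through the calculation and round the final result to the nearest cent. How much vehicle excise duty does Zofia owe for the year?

July 8 – July 18, 2015: 11 days at 0.95% → €25,000 × 0.95% × 11/366 = €7.1380
July 19 – December 20, 2015: 155 days at 3.85% → €25,000 × 3.85% × 155/366 = €407.6161
Total = €414.7541

€414.75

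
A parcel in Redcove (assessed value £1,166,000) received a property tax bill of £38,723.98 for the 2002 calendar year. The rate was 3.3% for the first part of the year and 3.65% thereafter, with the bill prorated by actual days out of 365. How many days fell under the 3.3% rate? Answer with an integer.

343 days

Let d = days at the first rate; then 365 − d days at the second rate.
£1,166,000 × [3.3%·d + 3.65%·(365−d)] / 365 = £38,723.98
Solving gives d = 343, so the new rate took effect on 10 Dec 2002.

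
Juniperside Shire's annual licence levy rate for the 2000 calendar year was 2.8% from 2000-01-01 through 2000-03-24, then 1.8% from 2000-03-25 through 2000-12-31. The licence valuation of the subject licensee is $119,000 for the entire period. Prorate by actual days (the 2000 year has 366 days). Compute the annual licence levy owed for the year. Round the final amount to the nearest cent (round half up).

2000-01-01 to 2000-03-24: 84 days at 2.8% → $119,000 × 2.8% × 84/366 = $764.7213
2000-03-25 to 2000-12-31: 282 days at 1.8% → $119,000 × 1.8% × 282/366 = $1,650.3934
Total = $2,415.1148

$2,415.11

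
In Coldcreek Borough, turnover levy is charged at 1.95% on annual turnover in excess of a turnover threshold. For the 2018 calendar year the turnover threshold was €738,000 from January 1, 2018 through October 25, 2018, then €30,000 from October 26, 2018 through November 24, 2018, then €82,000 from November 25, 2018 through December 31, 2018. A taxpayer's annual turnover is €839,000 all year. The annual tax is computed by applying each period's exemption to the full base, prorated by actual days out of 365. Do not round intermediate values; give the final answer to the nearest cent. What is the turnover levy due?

€4,400.96

January 1 – October 25, 2018: 298 days, exemption €738,000 → (€839,000 − €738,000) × 1.95% × 298/365 = €1,607.9753
October 26 – November 24, 2018: 30 days, exemption €30,000 → (€839,000 − €30,000) × 1.95% × 30/365 = €1,296.6164
November 25 – December 31, 2018: 37 days, exemption €82,000 → (€839,000 − €82,000) × 1.95% × 37/365 = €1,496.3712
Total = €4,400.9630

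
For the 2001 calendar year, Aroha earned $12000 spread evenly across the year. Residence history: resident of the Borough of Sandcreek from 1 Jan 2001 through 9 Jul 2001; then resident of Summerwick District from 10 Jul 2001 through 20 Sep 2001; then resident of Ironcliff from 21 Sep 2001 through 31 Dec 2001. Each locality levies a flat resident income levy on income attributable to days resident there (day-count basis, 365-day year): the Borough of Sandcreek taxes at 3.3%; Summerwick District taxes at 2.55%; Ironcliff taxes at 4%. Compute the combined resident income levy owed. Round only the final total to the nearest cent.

The Borough of Sandcreek, 1 Jan – 9 Jul 2001: 190 days → $12000 × 3.3% × 190/365 = $206.1370
Summerwick District, 10 Jul – 20 Sep 2001: 73 days → $12000 × 2.55% × 73/365 = $61.2000
Ironcliff, 21 Sep – 31 Dec 2001: 102 days → $12000 × 4% × 102/365 = $134.1370
Total = $401.4740

$401.47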